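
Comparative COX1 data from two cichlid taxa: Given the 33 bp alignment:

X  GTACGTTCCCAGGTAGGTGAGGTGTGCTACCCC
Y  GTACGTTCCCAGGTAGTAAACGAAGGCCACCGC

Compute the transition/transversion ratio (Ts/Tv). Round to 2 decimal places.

Transitions are A↔G and C↔T; transversions are all other mismatches.
Transitions: 3. Transversions: 6.
R = 3/6 = 0.50.

0.50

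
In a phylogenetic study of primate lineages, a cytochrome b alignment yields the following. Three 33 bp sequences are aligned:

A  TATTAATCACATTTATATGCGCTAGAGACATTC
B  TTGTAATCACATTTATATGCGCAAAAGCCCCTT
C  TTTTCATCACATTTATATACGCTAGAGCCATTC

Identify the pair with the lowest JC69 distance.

A and C

A–B: 8/33 differ, p = 0.242, d = 0.293.
A–C: 4/33 differ, p = 0.121, d = 0.132.
B–C: 8/33 differ, p = 0.242, d = 0.293.
The smallest distance is between A and C.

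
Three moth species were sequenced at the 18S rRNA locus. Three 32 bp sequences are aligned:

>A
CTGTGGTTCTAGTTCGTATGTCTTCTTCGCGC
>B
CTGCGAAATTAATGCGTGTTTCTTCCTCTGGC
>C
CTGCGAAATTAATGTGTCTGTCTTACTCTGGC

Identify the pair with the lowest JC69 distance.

B and C

A–B: 12/32 differ, p = 0.375, d = 0.520.
A–C: 13/32 differ, p = 0.406, d = 0.585.
B–C: 4/32 differ, p = 0.125, d = 0.137.
The smallest distance is between B and C.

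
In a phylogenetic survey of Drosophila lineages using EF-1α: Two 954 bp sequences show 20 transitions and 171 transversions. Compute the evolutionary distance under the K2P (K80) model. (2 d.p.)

0.24

P = 20/954 ≈ 0.020964 and Q = 171/954 ≈ 0.179245.
Under the Kimura two-parameter model, d = −½ ln(1 − 2P − Q) − ¼ ln(1 − 2Q).
1 − 2P − Q = 0.778827, giving −½ ln(0.778827) = 0.124983.
1 − 2Q = 0.64151, giving −¼ ln(0.64151) = 0.110983.
d = 0.124983 + 0.110983 = 0.235966.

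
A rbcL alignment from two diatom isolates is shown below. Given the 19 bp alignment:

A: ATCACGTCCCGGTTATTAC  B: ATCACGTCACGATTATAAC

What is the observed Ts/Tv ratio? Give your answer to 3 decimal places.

0.500

Transitions are A↔G and C↔T; transversions are all other mismatches.
Transitions: 1. Transversions: 2.
R = 1/2 = 0.500.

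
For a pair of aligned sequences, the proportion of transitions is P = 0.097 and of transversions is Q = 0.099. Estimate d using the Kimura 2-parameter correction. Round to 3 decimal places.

Under the Kimura two-parameter model, d = −½ ln(1 − 2P − Q) − ¼ ln(1 − 2Q).
1 − 2P − Q = 0.707, giving −½ ln(0.707) = 0.173362.
1 − 2Q = 0.802, giving −¼ ln(0.802) = 0.055162.
d = 0.173362 + 0.055162 = 0.228524.

0.229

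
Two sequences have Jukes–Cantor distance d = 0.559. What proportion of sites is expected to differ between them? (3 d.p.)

0.394

p = (3/4)(1 − e^(−4d/3)) = 0.75 × (1 − e^(-0.745333)) = 0.75 × (1 − 0.474576) = 0.394068.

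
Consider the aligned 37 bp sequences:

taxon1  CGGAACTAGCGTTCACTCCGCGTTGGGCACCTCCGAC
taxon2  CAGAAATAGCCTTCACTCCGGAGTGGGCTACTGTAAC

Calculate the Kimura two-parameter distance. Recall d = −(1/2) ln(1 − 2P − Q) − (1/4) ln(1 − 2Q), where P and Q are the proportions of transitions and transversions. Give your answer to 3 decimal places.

0.379

Of 37 sites, 4 differences are transitions and 7 are transversions, so P = 4/37 ≈ 0.108108 and Q = 7/37 ≈ 0.189189.
Under the Kimura two-parameter model, d = −½ ln(1 − 2P − Q) − ¼ ln(1 − 2Q).
1 − 2P − Q = 0.594595, giving −½ ln(0.594595) = 0.259937.
1 − 2Q = 0.621622, giving −¼ ln(0.621622) = 0.118856.
d = 0.259937 + 0.118856 = 0.378793.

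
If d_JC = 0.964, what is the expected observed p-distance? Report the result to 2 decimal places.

p = (3/4)(1 − e^(−4d/3)) = 0.75 × (1 − e^(-1.285333)) = 0.75 × (1 − 0.276558) = 0.542582.

0.54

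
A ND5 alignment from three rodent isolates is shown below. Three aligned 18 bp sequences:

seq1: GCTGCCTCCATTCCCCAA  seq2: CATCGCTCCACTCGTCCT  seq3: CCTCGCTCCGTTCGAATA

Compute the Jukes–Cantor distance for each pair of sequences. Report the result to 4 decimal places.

d(seq1,seq2) = 0.8240, d(seq1,seq3) = 0.6735, d(seq2,seq3) = 0.5482

seq1–seq2: 9/18 sites differ → p = 0.5, d = −0.75 ln(1 − 0.666667) = 0.823960 ≈ 0.8240.
seq1–seq3: 8/18 sites differ → p ≈ 0.444444, d = −0.75 ln(1 − 0.592592) = 0.673455 ≈ 0.6735.
seq2–seq3: 7/18 sites differ → p ≈ 0.388889, d = −0.75 ln(1 − 0.518519) = 0.548166 ≈ 0.5482.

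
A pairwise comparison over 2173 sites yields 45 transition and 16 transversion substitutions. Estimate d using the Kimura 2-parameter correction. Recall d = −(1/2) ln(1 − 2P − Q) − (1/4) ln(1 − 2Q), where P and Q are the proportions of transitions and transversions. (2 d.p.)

P = 45/2173 ≈ 0.020709 and Q = 16/2173 ≈ 0.007363.
Under the Kimura two-parameter model, d = −½ ln(1 − 2P − Q) − ¼ ln(1 − 2Q).
1 − 2P − Q = 0.951219, giving −½ ln(0.951219) = 0.025005.
1 − 2Q = 0.985274, giving −¼ ln(0.985274) = 0.003709.
d = 0.025005 + 0.003709 = 0.028714.

0.03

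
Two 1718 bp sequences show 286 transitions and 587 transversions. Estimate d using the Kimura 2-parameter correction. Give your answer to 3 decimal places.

P = 286/1718 ≈ 0.166473 and Q = 587/1718 ≈ 0.341676.
Under the Kimura two-parameter model, d = −½ ln(1 − 2P − Q) − ¼ ln(1 − 2Q).
1 − 2P − Q = 0.325378, giving −½ ln(0.325378) = 0.561384.
1 − 2Q = 0.316648, giving −¼ ln(0.316648) = 0.287491.
d = 0.561384 + 0.287491 = 0.848875.

0.849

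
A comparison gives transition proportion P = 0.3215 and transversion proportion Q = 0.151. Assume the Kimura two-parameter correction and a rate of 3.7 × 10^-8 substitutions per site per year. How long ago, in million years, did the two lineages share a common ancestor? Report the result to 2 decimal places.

Under the Kimura two-parameter model, d = −½ ln(1 − 2P − Q) − ¼ ln(1 − 2Q).
1 − 2P − Q = 0.206, giving −½ ln(0.206) = 0.789940.
1 − 2Q = 0.698, giving −¼ ln(0.698) = 0.089884.
d = 0.789940 + 0.089884 = 0.879824.
Under a molecular clock d = 2μt, so t = d/(2μ) = 0.879824 / (2 × 3.7 × 10^-8) = 11.89 million years.

11.89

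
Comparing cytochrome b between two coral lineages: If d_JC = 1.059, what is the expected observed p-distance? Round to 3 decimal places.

0.567

p = (3/4)(1 − e^(−4d/3)) = 0.75 × (1 − e^(-1.412)) = 0.75 × (1 − 0.243655) = 0.567259.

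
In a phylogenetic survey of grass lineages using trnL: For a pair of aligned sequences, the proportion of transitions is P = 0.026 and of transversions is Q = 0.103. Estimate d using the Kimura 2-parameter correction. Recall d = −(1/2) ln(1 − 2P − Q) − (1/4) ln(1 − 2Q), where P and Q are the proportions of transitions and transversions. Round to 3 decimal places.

0.142

Under the Kimura two-parameter model, d = −½ ln(1 − 2P − Q) − ¼ ln(1 − 2Q).
1 − 2P − Q = 0.845, giving −½ ln(0.845) = 0.084209.
1 − 2Q = 0.794, giving −¼ ln(0.794) = 0.057668.
d = 0.084209 + 0.057668 = 0.141877.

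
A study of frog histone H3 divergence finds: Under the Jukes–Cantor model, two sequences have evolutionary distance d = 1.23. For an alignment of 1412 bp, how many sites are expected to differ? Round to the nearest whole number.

Invert JC69: p = (3/4)(1 − e^(−4d/3)) = 0.75 × (1 − e^(-1.64)) = 0.75 × (1 − 0.193980) = 0.604515.
Expected differing sites = pL ≈ 0.604515 × 1412 = 853.57518 ≈ 854.

854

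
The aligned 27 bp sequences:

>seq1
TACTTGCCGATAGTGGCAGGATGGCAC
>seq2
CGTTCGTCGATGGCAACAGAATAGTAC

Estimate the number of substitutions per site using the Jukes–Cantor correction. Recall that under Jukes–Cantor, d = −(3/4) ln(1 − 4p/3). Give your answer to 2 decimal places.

0.67

The sequences differ at 12 of 27 sites, so p = 12/27 ≈ 0.444444.
d = −(3/4) ln(1 − 4p/3) = −0.75 ln(1 − 0.592592) = −0.75 ln(0.407408)
  = −0.75 × (-0.897940) = 0.673455 substitutions/site.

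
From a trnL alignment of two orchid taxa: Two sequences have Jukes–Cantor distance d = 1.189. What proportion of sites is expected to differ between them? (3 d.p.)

p = (3/4)(1 − e^(−4d/3)) = 0.75 × (1 − e^(-1.585333)) = 0.75 × (1 − 0.204880) = 0.596340.

0.596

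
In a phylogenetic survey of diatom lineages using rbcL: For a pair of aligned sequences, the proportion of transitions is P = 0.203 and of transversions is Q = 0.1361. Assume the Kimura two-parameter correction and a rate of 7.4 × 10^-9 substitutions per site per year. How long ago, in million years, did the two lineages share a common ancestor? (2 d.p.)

Under the Kimura two-parameter model, d = −½ ln(1 − 2P − Q) − ¼ ln(1 − 2Q).
1 − 2P − Q = 0.4579, giving −½ ln(0.4579) = 0.390552.
1 − 2Q = 0.7278, giving −¼ ln(0.7278) = 0.079432.
d = 0.390552 + 0.079432 = 0.469984.
Under a molecular clock d = 2μt, so t = d/(2μ) = 0.469984 / (2 × 7.4 × 10^-9) = 31.76 million years.

31.76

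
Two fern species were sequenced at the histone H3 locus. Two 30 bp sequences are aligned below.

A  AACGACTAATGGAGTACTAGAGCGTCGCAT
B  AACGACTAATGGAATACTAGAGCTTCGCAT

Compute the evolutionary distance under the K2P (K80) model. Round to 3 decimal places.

Of 30 sites, 1 differences are transitions and 1 are transversions, so P = 1/30 ≈ 0.033333 and Q = 1/30 ≈ 0.033333.
Under the Kimura two-parameter model, d = −½ ln(1 − 2P − Q) − ¼ ln(1 − 2Q).
1 − 2P − Q = 0.900001, giving −½ ln(0.900001) = 0.052680.
1 − 2Q = 0.933334, giving −¼ ln(0.933334) = 0.017248.
d = 0.052680 + 0.017248 = 0.069928.

0.070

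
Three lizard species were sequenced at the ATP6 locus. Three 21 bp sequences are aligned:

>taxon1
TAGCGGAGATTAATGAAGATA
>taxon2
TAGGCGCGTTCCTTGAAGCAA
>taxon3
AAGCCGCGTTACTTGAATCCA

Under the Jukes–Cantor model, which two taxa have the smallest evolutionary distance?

taxon1–taxon2: 9/21 differ, p = 0.429, d = 0.635.
taxon1–taxon3: 10/21 differ, p = 0.476, d = 0.756.
taxon2–taxon3: 5/21 differ, p = 0.238, d = 0.286.
The smallest distance is between taxon2 and taxon3.

taxon2 and taxon3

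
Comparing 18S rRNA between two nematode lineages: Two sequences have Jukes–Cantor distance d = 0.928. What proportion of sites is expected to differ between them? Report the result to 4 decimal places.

p = (3/4)(1 − e^(−4d/3)) = 0.75 × (1 − e^(-1.237333)) = 0.75 × (1 − 0.290157) = 0.532382.

0.5324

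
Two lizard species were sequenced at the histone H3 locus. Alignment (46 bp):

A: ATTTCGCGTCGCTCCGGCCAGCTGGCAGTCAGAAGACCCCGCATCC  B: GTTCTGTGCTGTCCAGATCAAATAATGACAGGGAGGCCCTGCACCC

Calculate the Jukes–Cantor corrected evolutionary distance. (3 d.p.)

0.967

The sequences differ at 25 of 46 sites, so p = 25/46 ≈ 0.543478.
d = −(3/4) ln(1 − 4p/3) = −0.75 ln(1 − 0.724637) = −0.75 ln(0.275363)
  = −0.75 × (-1.289665) = 0.967249 substitutions/site.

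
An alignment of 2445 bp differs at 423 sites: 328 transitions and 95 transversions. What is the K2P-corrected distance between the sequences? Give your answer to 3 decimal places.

0.204

P = 328/2445 ≈ 0.134151 and Q = 95/2445 ≈ 0.038855.
Under the Kimura two-parameter model, d = −½ ln(1 − 2P − Q) − ¼ ln(1 − 2Q).
1 − 2P − Q = 0.692843, giving −½ ln(0.692843) = 0.183476.
1 − 2Q = 0.92229, giving −¼ ln(0.92229) = 0.020224.
d = 0.183476 + 0.020224 = 0.203700.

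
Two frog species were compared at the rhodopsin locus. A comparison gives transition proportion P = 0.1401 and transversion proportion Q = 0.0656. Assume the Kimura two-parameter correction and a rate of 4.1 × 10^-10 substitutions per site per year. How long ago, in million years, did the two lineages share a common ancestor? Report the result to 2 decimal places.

301.62

Under the Kimura two-parameter model, d = −½ ln(1 − 2P − Q) − ¼ ln(1 − 2Q).
1 − 2P − Q = 0.6542, giving −½ ln(0.6542) = 0.212171.
1 − 2Q = 0.8688, giving −¼ ln(0.8688) = 0.035161.
d = 0.212171 + 0.035161 = 0.247332.
Under a molecular clock d = 2μt, so t = d/(2μ) = 0.247332 / (2 × 4.1 × 10^-10) = 301.62 million years.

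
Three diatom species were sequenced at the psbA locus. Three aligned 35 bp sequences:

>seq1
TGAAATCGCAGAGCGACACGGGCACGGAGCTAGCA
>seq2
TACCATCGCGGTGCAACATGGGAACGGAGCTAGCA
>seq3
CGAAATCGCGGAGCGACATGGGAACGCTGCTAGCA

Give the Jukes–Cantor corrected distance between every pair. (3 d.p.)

d(seq1,seq2) = 0.273, d(seq1,seq3) = 0.195, d(seq2,seq3) = 0.273

seq1–seq2: 8/35 sites differ → p ≈ 0.228571, d = −0.75 ln(1 − 0.304761) = 0.272625 ≈ 0.273.
seq1–seq3: 6/35 sites differ → p ≈ 0.171429, d = −0.75 ln(1 − 0.228572) = 0.194634 ≈ 0.195.
seq2–seq3: 8/35 sites differ → p ≈ 0.228571, d = −0.75 ln(1 − 0.304761) = 0.272625 ≈ 0.273.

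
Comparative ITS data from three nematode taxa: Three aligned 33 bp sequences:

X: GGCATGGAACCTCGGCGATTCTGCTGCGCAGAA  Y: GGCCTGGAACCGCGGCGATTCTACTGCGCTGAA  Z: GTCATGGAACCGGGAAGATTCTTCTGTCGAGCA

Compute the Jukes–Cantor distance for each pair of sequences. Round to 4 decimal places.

d(X,Y) = 0.1322, d(X,Z) = 0.3882, d(Y,Z) = 0.4408

X–Y: 4/33 sites differ → p ≈ 0.121212, d = −0.75 ln(1 − 0.161616) = 0.132209 ≈ 0.1322.
X–Z: 10/33 sites differ → p ≈ 0.30303, d = −0.75 ln(1 − 0.40404) = 0.388186 ≈ 0.3882.
Y–Z: 11/33 sites differ → p ≈ 0.333333, d = −0.75 ln(1 − 0.444444) = 0.440839 ≈ 0.4408.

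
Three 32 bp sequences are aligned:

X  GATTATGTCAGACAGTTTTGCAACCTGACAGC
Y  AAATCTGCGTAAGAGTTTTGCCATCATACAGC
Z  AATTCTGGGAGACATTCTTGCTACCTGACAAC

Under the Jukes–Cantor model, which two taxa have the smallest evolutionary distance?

X and Z

X–Y: 12/32 differ, p = 0.375, d = 0.520.
X–Z: 8/32 differ, p = 0.250, d = 0.304.
Y–Z: 12/32 differ, p = 0.375, d = 0.520.
The smallest distance is between X and Z.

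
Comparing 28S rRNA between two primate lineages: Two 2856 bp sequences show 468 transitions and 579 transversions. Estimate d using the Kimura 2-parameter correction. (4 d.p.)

0.5080

P = 468/2856 ≈ 0.163866 and Q = 579/2856 ≈ 0.202731.
Under the Kimura two-parameter model, d = −½ ln(1 − 2P − Q) − ¼ ln(1 − 2Q).
1 − 2P − Q = 0.469537, giving −½ ln(0.469537) = 0.378004.
1 − 2Q = 0.594538, giving −¼ ln(0.594538) = 0.129993.
d = 0.378004 + 0.129993 = 0.507997.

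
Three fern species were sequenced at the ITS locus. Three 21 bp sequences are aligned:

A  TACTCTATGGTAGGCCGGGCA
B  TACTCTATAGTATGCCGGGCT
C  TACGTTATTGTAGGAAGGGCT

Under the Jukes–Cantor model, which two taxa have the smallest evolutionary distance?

A–B: 3/21 differ, p = 0.143, d = 0.158.
A–C: 6/21 differ, p = 0.286, d = 0.360.
B–C: 6/21 differ, p = 0.286, d = 0.360.
The smallest distance is between A and B.

A and B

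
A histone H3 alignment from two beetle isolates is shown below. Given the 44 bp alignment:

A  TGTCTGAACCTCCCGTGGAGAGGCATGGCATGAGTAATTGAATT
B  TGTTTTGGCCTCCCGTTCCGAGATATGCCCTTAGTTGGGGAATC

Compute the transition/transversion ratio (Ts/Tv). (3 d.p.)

Transitions are A↔G and C↔T; transversions are all other mismatches.
Transitions: 7. Transversions: 10.
R = 7/10 = 0.700.

0.700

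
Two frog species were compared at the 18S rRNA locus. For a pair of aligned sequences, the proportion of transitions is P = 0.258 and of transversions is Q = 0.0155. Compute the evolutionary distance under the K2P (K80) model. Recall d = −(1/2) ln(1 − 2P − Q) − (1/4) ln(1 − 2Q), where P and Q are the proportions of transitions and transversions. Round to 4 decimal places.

Under the Kimura two-parameter model, d = −½ ln(1 − 2P − Q) − ¼ ln(1 − 2Q).
1 − 2P − Q = 0.4685, giving −½ ln(0.4685) = 0.379110.
1 − 2Q = 0.969, giving −¼ ln(0.969) = 0.007873.
d = 0.379110 + 0.007873 = 0.386983.

0.3870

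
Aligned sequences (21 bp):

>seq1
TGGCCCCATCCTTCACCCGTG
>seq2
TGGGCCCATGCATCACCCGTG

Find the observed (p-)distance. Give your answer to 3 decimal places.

The sequences differ at 3 of 21 positions (sites 4, 10, 12).
p = 3/21 = 0.142857… ≈ 0.143 (to 3 d.p.).

0.143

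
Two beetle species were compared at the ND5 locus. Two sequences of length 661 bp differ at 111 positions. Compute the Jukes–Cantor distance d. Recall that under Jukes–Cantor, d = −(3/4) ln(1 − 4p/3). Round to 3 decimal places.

p = 111/661 ≈ 0.167927.
d = −(3/4) ln(1 − 4p/3) = −0.75 ln(1 − 0.223903) = −0.75 ln(0.776097)
  = −0.75 × (-0.253478) = 0.190109 substitutions/site.

0.190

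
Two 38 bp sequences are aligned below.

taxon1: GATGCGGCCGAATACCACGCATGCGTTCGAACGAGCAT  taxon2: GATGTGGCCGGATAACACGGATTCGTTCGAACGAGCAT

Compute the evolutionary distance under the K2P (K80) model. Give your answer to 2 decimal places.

Of 38 sites, 2 differences are transitions and 3 are transversions, so P = 2/38 ≈ 0.052632 and Q = 3/38 ≈ 0.078947.
Under the Kimura two-parameter model, d = −½ ln(1 − 2P − Q) − ¼ ln(1 − 2Q).
1 − 2P − Q = 0.815789, giving −½ ln(0.815789) = 0.101800.
1 − 2Q = 0.842106, giving −¼ ln(0.842106) = 0.042962.
d = 0.101800 + 0.042962 = 0.144762.

0.14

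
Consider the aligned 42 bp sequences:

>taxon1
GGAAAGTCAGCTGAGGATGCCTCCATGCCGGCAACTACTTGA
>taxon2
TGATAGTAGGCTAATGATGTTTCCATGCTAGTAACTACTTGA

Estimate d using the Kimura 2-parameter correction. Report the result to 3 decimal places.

Of 42 sites, 7 differences are transitions and 4 are transversions, so P = 7/42 ≈ 0.166667 and Q = 4/42 ≈ 0.095238.
Under the Kimura two-parameter model, d = −½ ln(1 − 2P − Q) − ¼ ln(1 − 2Q).
1 − 2P − Q = 0.571428, giving −½ ln(0.571428) = 0.279808.
1 − 2Q = 0.809524, giving −¼ ln(0.809524) = 0.052827.
d = 0.279808 + 0.052827 = 0.332635.

0.333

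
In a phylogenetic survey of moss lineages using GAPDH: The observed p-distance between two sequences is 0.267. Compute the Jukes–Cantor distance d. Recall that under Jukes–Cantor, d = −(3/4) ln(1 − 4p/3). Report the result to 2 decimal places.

d = −(3/4) ln(1 − 4p/3) = −0.75 ln(1 − 0.356) = −0.75 ln(0.644)
  = −0.75 × (-0.440057) = 0.330043 substitutions/site.

0.33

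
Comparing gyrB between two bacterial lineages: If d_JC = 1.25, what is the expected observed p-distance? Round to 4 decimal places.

0.6083

p = (3/4)(1 − e^(−4d/3)) = 0.75 × (1 − e^(-1.666667)) = 0.75 × (1 − 0.188876) = 0.608343.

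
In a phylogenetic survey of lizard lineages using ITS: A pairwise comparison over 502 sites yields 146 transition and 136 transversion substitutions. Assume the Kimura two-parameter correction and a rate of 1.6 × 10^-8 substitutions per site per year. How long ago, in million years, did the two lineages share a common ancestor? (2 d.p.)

P = 146/502 ≈ 0.290837 and Q = 136/502 ≈ 0.270916.
Under the Kimura two-parameter model, d = −½ ln(1 − 2P − Q) − ¼ ln(1 − 2Q).
1 − 2P − Q = 0.14741, giving −½ ln(0.14741) = 0.957269.
1 − 2Q = 0.458168, giving −¼ ln(0.458168) = 0.195130.
d = 0.957269 + 0.195130 = 1.152399.
Under a molecular clock d = 2μt, so t = d/(2μ) = 1.152399 / (2 × 1.6 × 10^-8) = 36.01 million years.

36.01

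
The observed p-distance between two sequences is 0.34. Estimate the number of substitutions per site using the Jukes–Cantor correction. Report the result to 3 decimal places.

0.453

d = −(3/4) ln(1 − 4p/3) = −0.75 ln(1 − 0.453333) = −0.75 ln(0.546667)
  = −0.75 × (-0.603915) = 0.452936 substitutions/site.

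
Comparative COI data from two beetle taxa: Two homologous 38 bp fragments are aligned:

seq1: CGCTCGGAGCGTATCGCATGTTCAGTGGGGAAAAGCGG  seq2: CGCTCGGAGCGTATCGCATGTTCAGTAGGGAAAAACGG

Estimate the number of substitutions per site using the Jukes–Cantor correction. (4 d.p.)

The sequences differ at 2 of 38 sites (27, 35), so p = 2/38 ≈ 0.052632.
d = −(3/4) ln(1 − 4p/3) = −0.75 ln(1 − 0.070176) = −0.75 ln(0.929824)
  = −0.75 × (-0.072760) = 0.054570 substitutions/site.

0.0546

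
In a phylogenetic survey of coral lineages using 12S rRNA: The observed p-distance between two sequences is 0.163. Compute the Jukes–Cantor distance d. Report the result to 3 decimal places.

0.184

d = −(3/4) ln(1 − 4p/3) = −0.75 ln(1 − 0.217333) = −0.75 ln(0.782667)
  = −0.75 × (-0.245048) = 0.183786 substitutions/site.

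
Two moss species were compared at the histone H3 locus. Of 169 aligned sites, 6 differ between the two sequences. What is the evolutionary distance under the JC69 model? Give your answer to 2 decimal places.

p = 6/169 ≈ 0.035503.
d = −(3/4) ln(1 − 4p/3) = −0.75 ln(1 − 0.047337) = −0.75 ln(0.952663)
  = −0.75 × (-0.048494) = 0.036371 substitutions/site.

0.04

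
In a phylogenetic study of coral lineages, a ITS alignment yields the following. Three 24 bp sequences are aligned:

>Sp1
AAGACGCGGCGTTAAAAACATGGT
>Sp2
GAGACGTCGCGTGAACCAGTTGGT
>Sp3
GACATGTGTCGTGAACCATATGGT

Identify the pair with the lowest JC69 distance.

Sp1–Sp2: 8/24 differ, p = 0.333, d = 0.441.
Sp1–Sp3: 9/24 differ, p = 0.375, d = 0.520.
Sp2–Sp3: 6/24 differ, p = 0.250, d = 0.304.
The smallest distance is between Sp2 and Sp3.

Sp2 and Sp3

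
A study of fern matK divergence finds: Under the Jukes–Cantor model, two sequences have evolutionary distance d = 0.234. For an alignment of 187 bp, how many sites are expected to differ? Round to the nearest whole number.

Invert JC69: p = (3/4)(1 − e^(−4d/3)) = 0.75 × (1 − e^(-0.312)) = 0.75 × (1 − 0.731982) = 0.201014.
Expected differing sites = pL ≈ 0.201014 × 187 = 37.589618 ≈ 38.

38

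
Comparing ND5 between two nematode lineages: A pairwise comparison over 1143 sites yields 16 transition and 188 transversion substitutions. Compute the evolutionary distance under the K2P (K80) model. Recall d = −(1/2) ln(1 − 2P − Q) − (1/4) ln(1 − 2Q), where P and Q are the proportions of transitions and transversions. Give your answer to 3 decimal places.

0.207

P = 16/1143 ≈ 0.013998 and Q = 188/1143 ≈ 0.164479.
Under the Kimura two-parameter model, d = −½ ln(1 − 2P − Q) − ¼ ln(1 − 2Q).
1 − 2P − Q = 0.807525, giving −½ ln(0.807525) = 0.106891.
1 − 2Q = 0.671042, giving −¼ ln(0.671042) = 0.099731.
d = 0.106891 + 0.099731 = 0.206622.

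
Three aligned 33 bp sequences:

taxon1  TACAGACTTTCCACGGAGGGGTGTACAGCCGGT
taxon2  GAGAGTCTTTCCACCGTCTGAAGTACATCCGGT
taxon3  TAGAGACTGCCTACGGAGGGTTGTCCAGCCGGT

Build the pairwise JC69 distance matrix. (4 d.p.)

taxon1–taxon2: 10/33 sites differ → p ≈ 0.30303, d = −0.75 ln(1 − 0.40404) = 0.388186 ≈ 0.3882.
taxon1–taxon3: 6/33 sites differ → p ≈ 0.181818, d = −0.75 ln(1 − 0.242424) = 0.208224 ≈ 0.2082.
taxon2–taxon3: 13/33 sites differ → p ≈ 0.393939, d = −0.75 ln(1 − 0.525252) = 0.558728 ≈ 0.5587.

d(taxon1,taxon2) = 0.3882, d(taxon1,taxon3) = 0.2082, d(taxon2,taxon3) = 0.5587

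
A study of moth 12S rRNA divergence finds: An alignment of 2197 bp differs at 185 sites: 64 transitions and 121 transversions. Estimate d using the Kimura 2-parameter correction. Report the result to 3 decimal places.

0.089

P = 64/2197 ≈ 0.029131 and Q = 121/2197 ≈ 0.055075.
Under the Kimura two-parameter model, d = −½ ln(1 − 2P − Q) − ¼ ln(1 − 2Q).
1 − 2P − Q = 0.886663, giving −½ ln(0.886663) = 0.060145.
1 − 2Q = 0.88985, giving −¼ ln(0.88985) = 0.029176.
d = 0.060145 + 0.029176 = 0.089321.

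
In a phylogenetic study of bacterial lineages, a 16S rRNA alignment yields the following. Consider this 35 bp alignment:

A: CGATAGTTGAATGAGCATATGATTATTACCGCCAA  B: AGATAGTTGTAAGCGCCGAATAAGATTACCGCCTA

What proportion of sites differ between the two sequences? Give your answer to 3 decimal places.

The sequences differ at 11 of 35 positions.
p = 11/35 = 0.314285… ≈ 0.314 (to 3 d.p.).

0.314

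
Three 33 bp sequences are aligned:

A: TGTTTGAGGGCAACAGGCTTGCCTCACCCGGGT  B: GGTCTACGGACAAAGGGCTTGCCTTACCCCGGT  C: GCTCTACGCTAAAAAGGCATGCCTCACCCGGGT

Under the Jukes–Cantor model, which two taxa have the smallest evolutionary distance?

B and C

A–B: 9/33 differ, p = 0.273, d = 0.339.
A–C: 10/33 differ, p = 0.303, d = 0.388.
B–C: 8/33 differ, p = 0.242, d = 0.293.
The smallest distance is between B and C.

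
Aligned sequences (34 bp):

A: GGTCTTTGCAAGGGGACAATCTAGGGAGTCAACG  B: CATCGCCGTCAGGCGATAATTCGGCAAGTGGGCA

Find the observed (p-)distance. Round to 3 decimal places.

0.529

The sequences differ at 18 of 34 positions.
p = 18/34 = 0.529411… ≈ 0.529 (to 3 d.p.).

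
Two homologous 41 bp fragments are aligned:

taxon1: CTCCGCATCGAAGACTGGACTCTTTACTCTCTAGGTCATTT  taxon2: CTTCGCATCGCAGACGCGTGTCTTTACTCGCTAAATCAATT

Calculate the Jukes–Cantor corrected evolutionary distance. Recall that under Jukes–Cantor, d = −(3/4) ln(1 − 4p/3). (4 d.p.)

The sequences differ at 10 of 41 sites (3, 11, 16, 17, 19, 20, 30, 34, 35, 39), so p = 10/41 ≈ 0.243902.
d = −(3/4) ln(1 − 4p/3) = −0.75 ln(1 − 0.325203) = −0.75 ln(0.674797)
  = −0.75 × (-0.393343) = 0.295007 substitutions/site.

0.2950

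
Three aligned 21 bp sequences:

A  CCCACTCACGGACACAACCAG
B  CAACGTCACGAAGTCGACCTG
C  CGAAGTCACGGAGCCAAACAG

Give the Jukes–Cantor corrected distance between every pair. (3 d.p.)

A–B: 9/21 sites differ → p ≈ 0.428571, d = −0.75 ln(1 − 0.571428) = 0.635472 ≈ 0.635.
A–C: 6/21 sites differ → p ≈ 0.285714, d = −0.75 ln(1 − 0.380952) = 0.359679 ≈ 0.360.
B–C: 7/21 sites differ → p ≈ 0.333333, d = −0.75 ln(1 − 0.444444) = 0.440839 ≈ 0.441.

d(A,B) = 0.635, d(A,C) = 0.360, d(B,C) = 0.441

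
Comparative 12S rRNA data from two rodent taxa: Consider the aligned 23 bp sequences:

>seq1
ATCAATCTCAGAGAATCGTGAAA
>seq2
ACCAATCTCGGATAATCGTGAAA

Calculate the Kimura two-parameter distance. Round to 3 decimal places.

0.145

Of 23 sites, 2 differences are transitions and 1 are transversions, so P = 2/23 ≈ 0.086957 and Q = 1/23 ≈ 0.043478.
Under the Kimura two-parameter model, d = −½ ln(1 − 2P − Q) − ¼ ln(1 − 2Q).
1 − 2P − Q = 0.782608, giving −½ ln(0.782608) = 0.122562.
1 − 2Q = 0.913044, giving −¼ ln(0.913044) = 0.022743.
d = 0.122562 + 0.022743 = 0.145305.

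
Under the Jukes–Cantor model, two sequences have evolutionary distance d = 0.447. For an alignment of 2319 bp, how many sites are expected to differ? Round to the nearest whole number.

Invert JC69: p = (3/4)(1 − e^(−4d/3)) = 0.75 × (1 − e^(-0.596)) = 0.75 × (1 − 0.551011) = 0.336742.
Expected differing sites = pL ≈ 0.336742 × 2319 = 780.904698 ≈ 781.

781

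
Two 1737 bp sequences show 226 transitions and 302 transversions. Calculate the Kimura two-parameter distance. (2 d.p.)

0.39

P = 226/1737 ≈ 0.130109 and Q = 302/1737 ≈ 0.173863.
Under the Kimura two-parameter model, d = −½ ln(1 − 2P − Q) − ¼ ln(1 − 2Q).
1 − 2P − Q = 0.565919, giving −½ ln(0.565919) = 0.284652.
1 − 2Q = 0.652274, giving −¼ ln(0.652274) = 0.106823.
d = 0.284652 + 0.106823 = 0.391475.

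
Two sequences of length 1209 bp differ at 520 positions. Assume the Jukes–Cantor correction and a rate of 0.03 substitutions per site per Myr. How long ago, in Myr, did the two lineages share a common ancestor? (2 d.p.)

p = 520/1209 ≈ 0.430108.
d = −(3/4) ln(1 − 4p/3) = −0.75 ln(1 − 0.573477) = −0.75 ln(0.426523)
  = −0.75 × (-0.852089) = 0.639067 substitutions/site.
Under a molecular clock d = 2μt, so t = d/(2μ) = 0.639067 / (2 × 0.03) = 10.65 Myr.

10.65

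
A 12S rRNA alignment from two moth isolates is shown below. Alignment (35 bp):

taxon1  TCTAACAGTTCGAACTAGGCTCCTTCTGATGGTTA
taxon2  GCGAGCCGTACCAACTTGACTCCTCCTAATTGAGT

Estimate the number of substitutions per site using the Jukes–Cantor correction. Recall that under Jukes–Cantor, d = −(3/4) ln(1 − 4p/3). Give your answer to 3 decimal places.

0.572

The sequences differ at 14 of 35 sites, so p = 14/35 = 0.4.
d = −(3/4) ln(1 − 4p/3) = −0.75 ln(1 − 0.533333) = −0.75 ln(0.466667)
  = −0.75 × (-0.762139) = 0.571604 substitutions/site.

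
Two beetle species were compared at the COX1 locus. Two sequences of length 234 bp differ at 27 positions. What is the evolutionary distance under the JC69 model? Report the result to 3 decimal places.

0.125

p = 27/234 ≈ 0.115385.
d = −(3/4) ln(1 − 4p/3) = −0.75 ln(1 − 0.153847) = −0.75 ln(0.846153)
  = −0.75 × (-0.167055) = 0.125291 substitutions/site.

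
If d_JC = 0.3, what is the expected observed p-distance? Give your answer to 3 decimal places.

0.247

p = (3/4)(1 − e^(−4d/3)) = 0.75 × (1 − e^(-0.4)) = 0.75 × (1 − 0.670320) = 0.247260.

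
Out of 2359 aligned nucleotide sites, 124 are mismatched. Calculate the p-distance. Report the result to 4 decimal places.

p = 124/2359 = 0.052564… ≈ 0.0526 (to 4 d.p.).

0.0526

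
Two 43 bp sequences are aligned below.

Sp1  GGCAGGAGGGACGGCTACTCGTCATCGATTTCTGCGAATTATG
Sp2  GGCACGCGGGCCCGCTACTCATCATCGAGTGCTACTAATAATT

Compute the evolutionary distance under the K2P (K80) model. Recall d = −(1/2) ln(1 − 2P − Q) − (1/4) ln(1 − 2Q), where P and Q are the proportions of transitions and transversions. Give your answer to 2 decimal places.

Of 43 sites, 2 differences are transitions and 9 are transversions, so P = 2/43 ≈ 0.046512 and Q = 9/43 ≈ 0.209302.
Under the Kimura two-parameter model, d = −½ ln(1 − 2P − Q) − ¼ ln(1 − 2Q).
1 − 2P − Q = 0.697674, giving −½ ln(0.697674) = 0.180002.
1 − 2Q = 0.581396, giving −¼ ln(0.581396) = 0.135581.
d = 0.180002 + 0.135581 = 0.315583.

0.32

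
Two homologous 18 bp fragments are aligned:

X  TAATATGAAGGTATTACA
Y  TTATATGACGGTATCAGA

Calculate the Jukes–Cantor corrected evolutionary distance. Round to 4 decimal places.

0.2635

The sequences differ at 4 of 18 sites (2, 9, 15, 17), so p = 4/18 ≈ 0.222222.
d = −(3/4) ln(1 − 4p/3) = −0.75 ln(1 − 0.296296) = −0.75 ln(0.703704)
  = −0.75 × (-0.351397) = 0.263548 substitutions/site.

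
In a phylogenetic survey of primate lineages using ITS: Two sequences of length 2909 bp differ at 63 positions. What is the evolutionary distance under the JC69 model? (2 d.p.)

p = 63/2909 ≈ 0.021657.
d = −(3/4) ln(1 − 4p/3) = −0.75 ln(1 − 0.028876) = −0.75 ln(0.971124)
  = −0.75 × (-0.029301) = 0.021976 substitutions/site.

0.02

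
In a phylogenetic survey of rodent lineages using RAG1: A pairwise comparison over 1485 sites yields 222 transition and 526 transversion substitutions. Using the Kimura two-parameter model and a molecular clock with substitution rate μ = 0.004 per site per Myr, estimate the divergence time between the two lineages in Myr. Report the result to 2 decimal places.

P = 222/1485 ≈ 0.149495 and Q = 526/1485 ≈ 0.354209.
Under the Kimura two-parameter model, d = −½ ln(1 − 2P − Q) − ¼ ln(1 − 2Q).
1 − 2P − Q = 0.346801, giving −½ ln(0.346801) = 0.529502.
1 − 2Q = 0.291582, giving −¼ ln(0.291582) = 0.308109.
d = 0.529502 + 0.308109 = 0.837611.
Under a molecular clock d = 2μt, so t = d/(2μ) = 0.837611 / (2 × 0.004) = 104.70 Myr.

104.70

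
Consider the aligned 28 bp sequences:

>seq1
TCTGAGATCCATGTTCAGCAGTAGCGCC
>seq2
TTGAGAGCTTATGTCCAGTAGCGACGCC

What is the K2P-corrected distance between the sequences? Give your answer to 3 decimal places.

Of 28 sites, 13 differences are transitions and 1 are transversions, so P = 13/28 ≈ 0.464286 and Q = 1/28 ≈ 0.035714.
Under the Kimura two-parameter model, d = −½ ln(1 − 2P − Q) − ¼ ln(1 − 2Q).
1 − 2P − Q = 0.035714, giving −½ ln(0.035714) = 1.666106.
1 − 2Q = 0.928572, giving −¼ ln(0.928572) = 0.018527.
d = 1.666106 + 0.018527 = 1.684633.

1.685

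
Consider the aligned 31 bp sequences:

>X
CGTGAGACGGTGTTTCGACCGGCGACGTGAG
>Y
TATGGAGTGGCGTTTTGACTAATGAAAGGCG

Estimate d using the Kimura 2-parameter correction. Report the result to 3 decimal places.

Of 31 sites, 13 differences are transitions and 3 are transversions, so P = 13/31 ≈ 0.419355 and Q = 3/31 ≈ 0.096774.
Under the Kimura two-parameter model, d = −½ ln(1 − 2P − Q) − ¼ ln(1 − 2Q).
1 − 2P − Q = 0.064516, giving −½ ln(0.064516) = 1.370421.
1 − 2Q = 0.806452, giving −¼ ln(0.806452) = 0.053778.
d = 1.370421 + 0.053778 = 1.424199.

1.424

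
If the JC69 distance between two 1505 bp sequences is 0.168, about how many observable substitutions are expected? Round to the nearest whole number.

227

Invert JC69: p = (3/4)(1 − e^(−4d/3)) = 0.75 × (1 − e^(-0.224)) = 0.75 × (1 − 0.799315) = 0.150514.
Expected differing sites = pL ≈ 0.150514 × 1505 = 226.52357 ≈ 227.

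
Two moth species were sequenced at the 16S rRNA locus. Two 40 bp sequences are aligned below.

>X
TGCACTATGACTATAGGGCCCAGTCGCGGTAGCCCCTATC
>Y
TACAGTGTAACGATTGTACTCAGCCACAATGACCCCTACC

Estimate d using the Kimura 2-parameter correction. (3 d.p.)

Of 40 sites, 12 differences are transitions and 4 are transversions, so P = 12/40 = 0.3 and Q = 4/40 = 0.1.
Under the Kimura two-parameter model, d = −½ ln(1 − 2P − Q) − ¼ ln(1 − 2Q).
1 − 2P − Q = 0.3, giving −½ ln(0.3) = 0.601986.
1 − 2Q = 0.8, giving −¼ ln(0.8) = 0.055786.
d = 0.601986 + 0.055786 = 0.657772.

0.658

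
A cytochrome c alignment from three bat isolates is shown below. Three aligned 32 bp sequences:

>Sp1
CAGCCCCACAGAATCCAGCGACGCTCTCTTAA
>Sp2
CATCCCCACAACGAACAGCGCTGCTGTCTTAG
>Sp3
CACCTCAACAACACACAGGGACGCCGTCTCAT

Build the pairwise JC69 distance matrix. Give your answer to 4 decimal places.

Sp1–Sp2: 10/32 sites differ → p = 0.3125, d = −0.75 ln(1 − 0.416667) = 0.404248 ≈ 0.4042.
Sp1–Sp3: 12/32 sites differ → p = 0.375, d = −0.75 ln(1 − 0.5) = 0.519860 ≈ 0.5199.
Sp2–Sp3: 11/32 sites differ → p = 0.34375, d = −0.75 ln(1 − 0.458333) = 0.459828 ≈ 0.4598.

d(Sp1,Sp2) = 0.4042, d(Sp1,Sp3) = 0.5199, d(Sp2,Sp3) = 0.4598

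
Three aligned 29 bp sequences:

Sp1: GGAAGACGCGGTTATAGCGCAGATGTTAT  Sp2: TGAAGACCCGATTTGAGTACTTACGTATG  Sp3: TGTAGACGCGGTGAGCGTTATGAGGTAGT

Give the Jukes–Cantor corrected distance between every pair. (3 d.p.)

Sp1–Sp2: 13/29 sites differ → p ≈ 0.448276, d = −0.75 ln(1 − 0.597701) = 0.682920 ≈ 0.683.
Sp1–Sp3: 12/29 sites differ → p ≈ 0.413793, d = −0.75 ln(1 − 0.551724) = 0.601760 ≈ 0.602.
Sp2–Sp3: 12/29 sites differ → p ≈ 0.413793, d = −0.75 ln(1 − 0.551724) = 0.601760 ≈ 0.602.

d(Sp1,Sp2) = 0.683, d(Sp1,Sp3) = 0.602, d(Sp2,Sp3) = 0.602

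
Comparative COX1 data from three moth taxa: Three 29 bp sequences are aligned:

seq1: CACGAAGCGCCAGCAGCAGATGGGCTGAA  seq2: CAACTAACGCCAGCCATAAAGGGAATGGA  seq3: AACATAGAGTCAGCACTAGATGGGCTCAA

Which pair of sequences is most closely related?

seq1 and seq3

seq1–seq2: 12/29 differ, p = 0.414, d = 0.602.
seq1–seq3: 8/29 differ, p = 0.276, d = 0.344.
seq2–seq3: 14/29 differ, p = 0.483, d = 0.774.
The smallest distance is between seq1 and seq3.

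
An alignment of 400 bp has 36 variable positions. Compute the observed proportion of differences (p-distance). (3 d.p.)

p = 36/400 = 0.090.

0.090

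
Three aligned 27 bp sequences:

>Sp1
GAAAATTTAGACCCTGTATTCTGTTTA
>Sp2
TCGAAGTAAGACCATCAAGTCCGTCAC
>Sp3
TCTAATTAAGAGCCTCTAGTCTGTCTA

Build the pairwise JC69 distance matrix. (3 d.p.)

Sp1–Sp2: 13/27 sites differ → p ≈ 0.481481, d = −0.75 ln(1 − 0.641975) = 0.770364 ≈ 0.770.
Sp1–Sp3: 8/27 sites differ → p ≈ 0.296296, d = −0.75 ln(1 − 0.395061) = 0.376971 ≈ 0.377.
Sp2–Sp3: 8/27 sites differ → p ≈ 0.296296, d = −0.75 ln(1 − 0.395061) = 0.376971 ≈ 0.377.

d(Sp1,Sp2) = 0.770, d(Sp1,Sp3) = 0.377, d(Sp2,Sp3) = 0.377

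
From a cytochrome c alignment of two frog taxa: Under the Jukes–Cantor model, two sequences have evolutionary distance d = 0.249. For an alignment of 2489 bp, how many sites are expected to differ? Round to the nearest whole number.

Invert JC69: p = (3/4)(1 − e^(−4d/3)) = 0.75 × (1 − e^(-0.332)) = 0.75 × (1 − 0.717487) = 0.211885.
Expected differing sites = pL ≈ 0.211885 × 2489 = 527.381765 ≈ 527.

527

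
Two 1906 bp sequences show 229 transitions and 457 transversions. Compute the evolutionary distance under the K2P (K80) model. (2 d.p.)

0.49

P = 229/1906 ≈ 0.120147 and Q = 457/1906 ≈ 0.239769.
Under the Kimura two-parameter model, d = −½ ln(1 − 2P − Q) − ¼ ln(1 − 2Q).
1 − 2P − Q = 0.519937, giving −½ ln(0.519937) = 0.327024.
1 − 2Q = 0.520462, giving −¼ ln(0.520462) = 0.163260.
d = 0.327024 + 0.163260 = 0.490284.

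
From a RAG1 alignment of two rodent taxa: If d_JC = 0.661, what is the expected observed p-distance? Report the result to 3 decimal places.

p = (3/4)(1 − e^(−4d/3)) = 0.75 × (1 − e^(-0.881333)) = 0.75 × (1 − 0.414230) = 0.439328.

0.439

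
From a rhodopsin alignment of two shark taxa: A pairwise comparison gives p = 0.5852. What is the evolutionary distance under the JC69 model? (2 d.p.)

d = −(3/4) ln(1 − 4p/3) = −0.75 ln(1 − 0.780267) = −0.75 ln(0.219733)
  = −0.75 × (-1.515342) = 1.136507 substitutions/site.

1.14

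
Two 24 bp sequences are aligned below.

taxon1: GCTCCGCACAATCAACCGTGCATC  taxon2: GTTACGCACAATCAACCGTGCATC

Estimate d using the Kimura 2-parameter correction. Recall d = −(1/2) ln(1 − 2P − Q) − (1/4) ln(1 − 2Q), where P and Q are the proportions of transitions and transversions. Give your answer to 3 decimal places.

0.089

Of 24 sites, 1 differences are transitions and 1 are transversions, so P = 1/24 ≈ 0.041667 and Q = 1/24 ≈ 0.041667.
Under the Kimura two-parameter model, d = −½ ln(1 − 2P − Q) − ¼ ln(1 − 2Q).
1 − 2P − Q = 0.874999, giving −½ ln(0.874999) = 0.066766.
1 − 2Q = 0.916666, giving −¼ ln(0.916666) = 0.021753.
d = 0.066766 + 0.021753 = 0.088519.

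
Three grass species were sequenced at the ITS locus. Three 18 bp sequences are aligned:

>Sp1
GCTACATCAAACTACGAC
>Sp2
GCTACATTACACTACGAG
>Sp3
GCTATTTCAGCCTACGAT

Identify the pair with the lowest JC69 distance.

Sp1 and Sp2

Sp1–Sp2: 3/18 differ, p = 0.167, d = 0.188.
Sp1–Sp3: 5/18 differ, p = 0.278, d = 0.347.
Sp2–Sp3: 6/18 differ, p = 0.333, d = 0.441.
The smallest distance is between Sp1 and Sp2.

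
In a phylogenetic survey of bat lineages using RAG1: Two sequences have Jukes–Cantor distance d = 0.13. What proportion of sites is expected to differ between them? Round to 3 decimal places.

0.119

p = (3/4)(1 − e^(−4d/3)) = 0.75 × (1 − e^(-0.173333)) = 0.75 × (1 − 0.840858) = 0.119357.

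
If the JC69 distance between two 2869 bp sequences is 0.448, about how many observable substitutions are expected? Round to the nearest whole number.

Invert JC69: p = (3/4)(1 − e^(−4d/3)) = 0.75 × (1 − e^(-0.597333)) = 0.75 × (1 − 0.550277) = 0.337292.
Expected differing sites = pL ≈ 0.337292 × 2869 = 967.690748 ≈ 968.

968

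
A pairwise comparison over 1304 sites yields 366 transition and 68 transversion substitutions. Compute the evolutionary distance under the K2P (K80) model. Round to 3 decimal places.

0.503

P = 366/1304 ≈ 0.280675 and Q = 68/1304 ≈ 0.052147.
Under the Kimura two-parameter model, d = −½ ln(1 − 2P − Q) − ¼ ln(1 − 2Q).
1 − 2P − Q = 0.386503, giving −½ ln(0.386503) = 0.475308.
1 − 2Q = 0.895706, giving −¼ ln(0.895706) = 0.027536.
d = 0.475308 + 0.027536 = 0.502844.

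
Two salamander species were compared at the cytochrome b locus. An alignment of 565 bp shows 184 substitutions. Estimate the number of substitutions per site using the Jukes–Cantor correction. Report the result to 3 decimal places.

0.427

p = 184/565 ≈ 0.325664.
d = −(3/4) ln(1 − 4p/3) = −0.75 ln(1 − 0.434219) = −0.75 ln(0.565781)
  = −0.75 × (-0.569548) = 0.427161 substitutions/site.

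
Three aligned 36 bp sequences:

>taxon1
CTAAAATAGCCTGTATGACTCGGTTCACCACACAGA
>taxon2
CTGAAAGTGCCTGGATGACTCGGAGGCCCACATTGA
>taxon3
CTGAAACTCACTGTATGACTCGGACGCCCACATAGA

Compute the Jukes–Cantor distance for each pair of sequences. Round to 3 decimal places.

taxon1–taxon2: 10/36 sites differ → p ≈ 0.277778, d = −0.75 ln(1 − 0.370371) = 0.346968 ≈ 0.347.
taxon1–taxon3: 10/36 sites differ → p ≈ 0.277778, d = −0.75 ln(1 − 0.370371) = 0.346968 ≈ 0.347.
taxon2–taxon3: 6/36 sites differ → p ≈ 0.166667, d = −0.75 ln(1 − 0.222223) = 0.188487 ≈ 0.188.

d(taxon1,taxon2) = 0.347, d(taxon1,taxon3) = 0.347, d(taxon2,taxon3) = 0.188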